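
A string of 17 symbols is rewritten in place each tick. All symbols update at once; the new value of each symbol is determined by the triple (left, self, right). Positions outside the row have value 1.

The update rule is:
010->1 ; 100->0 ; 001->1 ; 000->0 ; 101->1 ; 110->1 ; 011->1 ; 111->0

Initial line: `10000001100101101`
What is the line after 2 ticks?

10000011101111111
10000110111000000

10000110111000000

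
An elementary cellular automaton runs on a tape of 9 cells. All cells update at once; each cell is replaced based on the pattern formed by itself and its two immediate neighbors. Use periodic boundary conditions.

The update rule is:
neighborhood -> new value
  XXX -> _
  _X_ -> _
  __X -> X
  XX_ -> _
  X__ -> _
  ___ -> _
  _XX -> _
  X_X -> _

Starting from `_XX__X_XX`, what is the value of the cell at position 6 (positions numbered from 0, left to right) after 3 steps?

step 1: ____X____
step 2: ___X_____
step 3: __X______
position 6 holds _

_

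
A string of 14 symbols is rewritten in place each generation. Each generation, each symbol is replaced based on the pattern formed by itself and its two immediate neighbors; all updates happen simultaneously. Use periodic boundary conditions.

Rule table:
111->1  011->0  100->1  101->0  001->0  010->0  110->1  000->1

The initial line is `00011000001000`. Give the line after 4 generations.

generation 1: 11001111100111
generation 2: 11100111110011
generation 3: 11110011111001
generation 4: 11111001111100

11111001111100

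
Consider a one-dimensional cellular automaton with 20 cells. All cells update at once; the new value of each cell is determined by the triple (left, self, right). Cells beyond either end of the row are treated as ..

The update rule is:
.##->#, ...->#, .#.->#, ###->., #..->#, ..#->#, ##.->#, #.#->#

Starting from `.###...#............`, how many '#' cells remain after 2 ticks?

##.#################
####...............#
count of #: 5

5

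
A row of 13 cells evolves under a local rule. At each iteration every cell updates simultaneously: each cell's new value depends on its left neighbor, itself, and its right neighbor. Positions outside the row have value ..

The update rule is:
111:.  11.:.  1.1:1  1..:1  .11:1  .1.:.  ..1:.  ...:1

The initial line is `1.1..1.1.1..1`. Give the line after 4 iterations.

.1.1..1.1.1..
..1.1..1.1.11
1..1.1..1.11.
.1..1.1..11.1

.1..1.1..11.1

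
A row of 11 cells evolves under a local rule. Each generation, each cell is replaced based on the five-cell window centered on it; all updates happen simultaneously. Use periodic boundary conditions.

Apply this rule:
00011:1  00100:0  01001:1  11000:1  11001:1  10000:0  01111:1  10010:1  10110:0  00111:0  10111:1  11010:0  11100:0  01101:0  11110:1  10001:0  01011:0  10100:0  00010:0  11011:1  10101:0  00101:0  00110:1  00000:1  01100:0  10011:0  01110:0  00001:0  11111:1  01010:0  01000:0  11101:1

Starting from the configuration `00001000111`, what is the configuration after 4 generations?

10000001000
00011000000
10110101111
11000001111

11000001111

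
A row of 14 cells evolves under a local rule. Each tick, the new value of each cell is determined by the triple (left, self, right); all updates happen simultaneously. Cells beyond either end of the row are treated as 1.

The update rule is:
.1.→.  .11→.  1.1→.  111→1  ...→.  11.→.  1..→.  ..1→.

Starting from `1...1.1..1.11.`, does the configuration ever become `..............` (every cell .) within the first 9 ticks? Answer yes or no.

..............
all cells are . at tick 1

yes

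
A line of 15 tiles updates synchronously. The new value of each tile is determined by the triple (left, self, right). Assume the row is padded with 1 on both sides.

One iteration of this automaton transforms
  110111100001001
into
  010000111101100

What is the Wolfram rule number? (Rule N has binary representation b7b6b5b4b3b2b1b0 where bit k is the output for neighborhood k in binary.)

85

position 0: 111 → 0  (bit 7 = 0)
position 1: 110 → 1  (bit 6 = 1)
position 2: 101 → 0  (bit 5 = 0)
position 7: 100 → 1  (bit 4 = 1)
position 3: 011 → 0  (bit 3 = 0)
position 11: 010 → 1  (bit 2 = 1)
position 10: 001 → 0  (bit 1 = 0)
position 8: 000 → 1  (bit 0 = 1)
bits b7..b0 = 01010101 = 85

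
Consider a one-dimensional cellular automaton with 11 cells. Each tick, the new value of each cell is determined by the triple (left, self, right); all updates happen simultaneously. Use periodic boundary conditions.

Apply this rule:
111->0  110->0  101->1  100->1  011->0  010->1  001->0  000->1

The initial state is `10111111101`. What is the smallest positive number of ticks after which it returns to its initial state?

22

01000000010
01111111011
10000000100
11111110110
00000001001
11111101101
00000010010
11111011011
00000100100
11110110111
00001001000
11101101111
00010010000
11011011111
00100100000
10110111111
01001000000
01101111111
10010000000
11011111110
00100000001
10111111101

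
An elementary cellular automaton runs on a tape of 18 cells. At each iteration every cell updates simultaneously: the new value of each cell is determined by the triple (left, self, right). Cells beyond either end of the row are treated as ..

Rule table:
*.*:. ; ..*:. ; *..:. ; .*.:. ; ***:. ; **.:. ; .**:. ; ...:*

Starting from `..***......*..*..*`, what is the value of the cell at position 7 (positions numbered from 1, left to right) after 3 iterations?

*.....****........
..***......*******
*.....****........
position 7 holds *

*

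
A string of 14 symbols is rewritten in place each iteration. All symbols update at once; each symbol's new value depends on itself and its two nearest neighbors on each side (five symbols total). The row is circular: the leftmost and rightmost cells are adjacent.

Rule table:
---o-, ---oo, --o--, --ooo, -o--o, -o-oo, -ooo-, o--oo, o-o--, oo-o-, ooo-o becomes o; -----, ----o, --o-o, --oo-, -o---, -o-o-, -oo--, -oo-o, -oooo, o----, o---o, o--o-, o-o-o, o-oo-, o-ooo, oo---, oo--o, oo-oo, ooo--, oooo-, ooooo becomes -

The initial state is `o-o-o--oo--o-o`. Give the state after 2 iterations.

-o--ooo-----o-
-ooooo-----ooo

-ooooo-----ooo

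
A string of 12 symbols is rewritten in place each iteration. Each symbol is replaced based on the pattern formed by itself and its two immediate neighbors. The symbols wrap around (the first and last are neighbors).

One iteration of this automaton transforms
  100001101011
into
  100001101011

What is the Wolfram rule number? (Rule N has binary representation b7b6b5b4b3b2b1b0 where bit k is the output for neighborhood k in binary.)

position 11: 111 → 1  (bit 7 = 1)
position 0: 110 → 1  (bit 6 = 1)
position 7: 101 → 0  (bit 5 = 0)
position 1: 100 → 0  (bit 4 = 0)
position 5: 011 → 1  (bit 3 = 1)
position 8: 010 → 1  (bit 2 = 1)
position 4: 001 → 0  (bit 1 = 0)
position 2: 000 → 0  (bit 0 = 0)
bits b7..b0 = 11001100 = 204

204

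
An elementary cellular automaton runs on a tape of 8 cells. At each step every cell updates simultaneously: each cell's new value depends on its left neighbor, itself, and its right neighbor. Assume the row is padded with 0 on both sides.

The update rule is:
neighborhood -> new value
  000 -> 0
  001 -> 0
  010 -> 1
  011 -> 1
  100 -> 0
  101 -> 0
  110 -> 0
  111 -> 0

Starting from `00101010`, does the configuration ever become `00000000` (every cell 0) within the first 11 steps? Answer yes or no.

no

00101010  (fixed point — unchanged through step 11)
step 11 is 00101010, still not uniform 0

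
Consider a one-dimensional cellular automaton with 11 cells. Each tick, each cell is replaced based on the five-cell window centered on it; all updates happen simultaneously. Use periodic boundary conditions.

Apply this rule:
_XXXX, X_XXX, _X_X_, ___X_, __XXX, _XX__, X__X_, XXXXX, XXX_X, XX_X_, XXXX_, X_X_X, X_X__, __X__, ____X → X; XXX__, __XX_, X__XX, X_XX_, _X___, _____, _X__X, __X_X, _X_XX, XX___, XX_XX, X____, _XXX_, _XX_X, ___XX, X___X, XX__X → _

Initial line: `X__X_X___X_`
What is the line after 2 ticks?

_XX__X_X___

tick 1: X_X_XX__X_X
tick 2: _XX__X_X___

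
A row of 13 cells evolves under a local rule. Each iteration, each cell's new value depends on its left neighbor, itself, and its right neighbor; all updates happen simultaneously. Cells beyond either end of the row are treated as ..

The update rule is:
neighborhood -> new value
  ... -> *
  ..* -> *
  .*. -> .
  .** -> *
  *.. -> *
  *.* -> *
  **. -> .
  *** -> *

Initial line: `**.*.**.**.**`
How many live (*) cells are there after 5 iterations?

*.*.**.**.**.
.*.**.**.**.*
*.**.**.**.*.
.**.**.**.*.*
**.**.**.*.*.
count of *: 8

8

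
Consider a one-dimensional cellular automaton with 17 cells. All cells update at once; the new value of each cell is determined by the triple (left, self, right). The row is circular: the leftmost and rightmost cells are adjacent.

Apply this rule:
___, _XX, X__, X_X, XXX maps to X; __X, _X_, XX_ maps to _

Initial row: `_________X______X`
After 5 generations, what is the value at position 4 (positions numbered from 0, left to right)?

XXXXXXXX__XXXXX__
XXXXXXX_X_XXXX_X_
XXXXXX_X_XXXX_X_X
XXXXX_X_XXXX_X_XX
XXXX_X_XXXX_X_XXX
position 4 holds _

_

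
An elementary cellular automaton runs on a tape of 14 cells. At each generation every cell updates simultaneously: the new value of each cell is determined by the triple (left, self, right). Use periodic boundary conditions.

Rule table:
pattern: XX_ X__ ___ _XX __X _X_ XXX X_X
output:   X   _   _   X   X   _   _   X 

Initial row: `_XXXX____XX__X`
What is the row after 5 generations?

__X_XXX_____XX

XX__X___XXX_X_
XX_X___XX_XX_X
_XX___XXXXXXXX
XXX__XX______X
__X_XXX_____XX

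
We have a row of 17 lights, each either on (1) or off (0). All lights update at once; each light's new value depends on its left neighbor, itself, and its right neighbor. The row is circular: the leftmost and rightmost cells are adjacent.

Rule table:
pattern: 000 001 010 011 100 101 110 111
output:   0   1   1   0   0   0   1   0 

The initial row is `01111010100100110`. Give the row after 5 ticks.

10101010101101010

10001010101101010
10011010100101010
10101010101101010
10101010100101010
10101010101101010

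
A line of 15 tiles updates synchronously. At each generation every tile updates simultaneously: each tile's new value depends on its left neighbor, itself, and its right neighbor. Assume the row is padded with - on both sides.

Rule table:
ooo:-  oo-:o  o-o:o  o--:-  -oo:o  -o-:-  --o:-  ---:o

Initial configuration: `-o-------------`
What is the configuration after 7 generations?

oo-o-oo-----ooo

---oooooooooooo
oo-o----------o
ooo--oooooooo--
o-o--o------o-o
-o-----oooo--o-
---ooo-o--o----
oo-o-oo-----ooo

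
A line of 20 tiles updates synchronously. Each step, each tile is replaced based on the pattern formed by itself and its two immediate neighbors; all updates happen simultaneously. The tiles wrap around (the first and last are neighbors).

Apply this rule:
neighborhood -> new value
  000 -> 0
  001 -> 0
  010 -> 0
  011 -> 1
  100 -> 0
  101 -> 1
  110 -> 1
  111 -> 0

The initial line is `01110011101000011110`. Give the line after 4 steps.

00000000100000000000

step 1: 01010010110000010010
step 2: 00100001110000000000
step 3: 00000001010000000000
step 4: 00000000100000000000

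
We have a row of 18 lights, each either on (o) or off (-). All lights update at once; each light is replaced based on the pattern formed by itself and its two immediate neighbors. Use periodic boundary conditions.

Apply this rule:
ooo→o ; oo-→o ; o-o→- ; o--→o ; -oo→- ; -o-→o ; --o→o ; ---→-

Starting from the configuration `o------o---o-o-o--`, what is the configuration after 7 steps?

oo----ooo-oo-o-ooo
ooo--o-oo--o-o--oo
oooooo--oooo-ooo-o
oooooooo-ooo--oo--
-ooooooo--oooo-ooo
--oooooooo-ooo--oo
oo-ooooooo--oooo-o

oo-ooooooo--oooo-o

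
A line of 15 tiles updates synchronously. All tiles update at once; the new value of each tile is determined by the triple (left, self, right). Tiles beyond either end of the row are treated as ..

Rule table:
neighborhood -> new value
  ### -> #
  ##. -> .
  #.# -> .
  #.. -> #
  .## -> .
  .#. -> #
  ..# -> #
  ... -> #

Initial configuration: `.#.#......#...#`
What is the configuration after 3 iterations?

iteration 1: ##.############
iteration 2: ....##########.
iteration 3: ####.########.#

####.########.#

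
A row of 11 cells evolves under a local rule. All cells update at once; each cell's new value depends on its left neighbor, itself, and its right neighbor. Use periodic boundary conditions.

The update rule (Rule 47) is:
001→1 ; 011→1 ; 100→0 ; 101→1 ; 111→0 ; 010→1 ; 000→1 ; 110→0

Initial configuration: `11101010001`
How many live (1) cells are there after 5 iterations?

00011110111
01110001100
11000111001
00011100011
01110001110
count of 1: 6

6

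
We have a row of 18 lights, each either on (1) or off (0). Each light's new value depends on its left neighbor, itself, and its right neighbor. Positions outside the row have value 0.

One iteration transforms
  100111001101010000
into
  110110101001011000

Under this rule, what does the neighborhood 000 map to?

At position 15 the neighborhood is 000; the next row has 0 there.

0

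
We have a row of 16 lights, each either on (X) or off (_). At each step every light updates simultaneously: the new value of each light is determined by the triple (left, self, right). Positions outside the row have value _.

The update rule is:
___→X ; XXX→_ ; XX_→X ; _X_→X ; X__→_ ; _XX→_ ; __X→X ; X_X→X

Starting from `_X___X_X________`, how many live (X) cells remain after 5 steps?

XX_XXXXX_XXXXXXX
_XX____XX______X
X_X_XXX_X_XXXXXX
XXXX__XXXX_____X
___X_X___X_XXXXX
count of X: 8

8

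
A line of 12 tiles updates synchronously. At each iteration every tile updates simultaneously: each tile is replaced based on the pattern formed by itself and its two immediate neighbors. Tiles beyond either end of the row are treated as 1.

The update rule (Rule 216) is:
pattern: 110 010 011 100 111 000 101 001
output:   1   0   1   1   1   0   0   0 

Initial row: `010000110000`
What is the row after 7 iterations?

iteration 1: 001000111000
iteration 2: 100100111100
iteration 3: 110010111110
iteration 4: 111000111110
iteration 5: 111100111110
iteration 6: 111110111110
iteration 7: 111110111110

111110111110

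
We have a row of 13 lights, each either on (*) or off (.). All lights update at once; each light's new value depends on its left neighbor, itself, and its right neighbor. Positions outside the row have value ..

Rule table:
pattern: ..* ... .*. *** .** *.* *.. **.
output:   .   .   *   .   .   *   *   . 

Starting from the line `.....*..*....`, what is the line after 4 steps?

.........*..*

step 1: .....**.**...
step 2: .......*..*..
step 3: .......**.**.
step 4: .........*..*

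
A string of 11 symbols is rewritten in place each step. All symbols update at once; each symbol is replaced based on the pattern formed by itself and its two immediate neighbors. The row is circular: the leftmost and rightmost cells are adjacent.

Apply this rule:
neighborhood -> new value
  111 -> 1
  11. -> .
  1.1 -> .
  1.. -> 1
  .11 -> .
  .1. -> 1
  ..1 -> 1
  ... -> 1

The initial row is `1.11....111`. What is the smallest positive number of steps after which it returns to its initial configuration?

....1111.11
1111.11....
.11....1111
...1111.11.
111.11....1
11....1111.
..1111.11..
11.11....11
1....1111.1
.1111.11...
1.11....111

11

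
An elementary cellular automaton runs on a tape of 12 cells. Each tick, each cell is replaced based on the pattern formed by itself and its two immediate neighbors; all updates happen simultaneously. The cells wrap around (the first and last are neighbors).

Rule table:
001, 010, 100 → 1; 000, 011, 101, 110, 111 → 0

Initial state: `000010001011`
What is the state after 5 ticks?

tick 1: 100111011000
tick 2: 111000000101
tick 3: 000100001100
tick 4: 001110010010
tick 5: 010001111111

010001111111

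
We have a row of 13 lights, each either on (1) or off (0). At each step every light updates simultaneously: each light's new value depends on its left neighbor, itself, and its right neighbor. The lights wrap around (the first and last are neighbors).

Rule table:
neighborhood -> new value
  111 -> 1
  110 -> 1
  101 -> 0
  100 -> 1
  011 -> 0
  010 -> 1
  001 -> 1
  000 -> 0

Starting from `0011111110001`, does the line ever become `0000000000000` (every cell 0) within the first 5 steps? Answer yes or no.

no

1101111111011
1100111111001
1111011111110
0111001111110
1011110111111
step 5 is 1011110111111, still not uniform 0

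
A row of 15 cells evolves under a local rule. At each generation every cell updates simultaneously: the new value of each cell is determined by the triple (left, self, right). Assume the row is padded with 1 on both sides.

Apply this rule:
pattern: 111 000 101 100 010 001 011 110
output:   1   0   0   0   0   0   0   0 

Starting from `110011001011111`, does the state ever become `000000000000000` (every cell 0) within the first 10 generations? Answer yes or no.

yes

100000000001111
000000000000111
000000000000011
000000000000001
000000000000000
all cells are 0 at generation 5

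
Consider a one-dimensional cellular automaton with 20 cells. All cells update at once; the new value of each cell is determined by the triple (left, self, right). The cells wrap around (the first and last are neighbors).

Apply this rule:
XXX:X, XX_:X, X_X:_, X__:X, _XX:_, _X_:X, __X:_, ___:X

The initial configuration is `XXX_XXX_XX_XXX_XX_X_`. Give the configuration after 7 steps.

step 1: _XX__XX__X__XX__X_X_
step 2: __XX__XX_XX__XX_X_XX
step 3: X__XX__X__XX__X_X__X
step 4: XX__XX_XX__XX_X_XX__
step 5: _XX__X__XX__X_X__XX_
step 6: __XX_XX__XX_X_XX__XX
step 7: X__X__XX__X_X__XX__X

X__X__XX__X_X__XX__X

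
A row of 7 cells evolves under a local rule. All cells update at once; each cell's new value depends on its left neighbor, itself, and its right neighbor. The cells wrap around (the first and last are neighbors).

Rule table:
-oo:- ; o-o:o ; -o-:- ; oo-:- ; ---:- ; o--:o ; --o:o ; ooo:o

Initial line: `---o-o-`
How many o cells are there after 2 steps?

--o-o-o
oo-o-o-
count of o: 4

4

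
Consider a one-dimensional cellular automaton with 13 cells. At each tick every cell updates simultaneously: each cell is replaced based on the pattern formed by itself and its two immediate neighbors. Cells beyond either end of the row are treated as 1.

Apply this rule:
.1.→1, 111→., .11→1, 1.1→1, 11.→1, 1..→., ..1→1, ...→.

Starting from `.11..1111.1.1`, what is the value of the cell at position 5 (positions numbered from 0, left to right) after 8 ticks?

1

tick 1: 111.11..11111
tick 2: ..1111.11....
tick 3: .11..1111...1
tick 4: 111.11..1..11
tick 5: ..1111.11.11.
tick 6: .11..11111111
tick 7: 111.11.......
tick 8: ..1111......1
position 5 holds 1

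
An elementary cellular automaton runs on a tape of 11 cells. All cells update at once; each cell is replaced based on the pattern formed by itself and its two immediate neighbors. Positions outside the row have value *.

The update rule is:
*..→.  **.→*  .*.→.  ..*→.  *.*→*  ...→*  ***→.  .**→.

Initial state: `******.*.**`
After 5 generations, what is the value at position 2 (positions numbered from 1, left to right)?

.

.....**.*..
.***..**...
*..*...*.*.
*....*..*.*
*.**.....*.
position 2 holds .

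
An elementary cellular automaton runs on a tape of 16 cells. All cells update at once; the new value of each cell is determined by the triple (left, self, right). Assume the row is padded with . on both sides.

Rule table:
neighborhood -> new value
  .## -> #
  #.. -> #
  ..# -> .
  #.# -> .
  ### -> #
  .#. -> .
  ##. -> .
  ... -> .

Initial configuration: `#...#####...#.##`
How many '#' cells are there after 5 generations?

3

.#..####.#....#.
..#.###...#....#
....##.#...#....
....#...#...#...
.....#...#...#..
count of #: 3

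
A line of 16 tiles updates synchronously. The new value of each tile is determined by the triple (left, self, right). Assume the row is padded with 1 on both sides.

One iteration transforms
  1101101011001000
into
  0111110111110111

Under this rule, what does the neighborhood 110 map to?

1

At position 1 the neighborhood is 110; the next row has 1 there.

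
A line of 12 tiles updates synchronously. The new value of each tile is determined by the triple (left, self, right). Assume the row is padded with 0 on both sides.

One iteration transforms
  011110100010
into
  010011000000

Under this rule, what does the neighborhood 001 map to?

At position 0 the neighborhood is 001; the next row has 0 there.

0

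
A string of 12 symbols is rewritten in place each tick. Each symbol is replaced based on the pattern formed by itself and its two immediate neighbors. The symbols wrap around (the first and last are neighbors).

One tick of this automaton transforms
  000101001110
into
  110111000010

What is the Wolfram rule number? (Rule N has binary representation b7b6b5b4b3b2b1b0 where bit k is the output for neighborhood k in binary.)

101

position 9: 111 → 0  (bit 7 = 0)
position 10: 110 → 1  (bit 6 = 1)
position 4: 101 → 1  (bit 5 = 1)
position 6: 100 → 0  (bit 4 = 0)
position 8: 011 → 0  (bit 3 = 0)
position 3: 010 → 1  (bit 2 = 1)
position 2: 001 → 0  (bit 1 = 0)
position 0: 000 → 1  (bit 0 = 1)
bits b7..b0 = 01100101 = 101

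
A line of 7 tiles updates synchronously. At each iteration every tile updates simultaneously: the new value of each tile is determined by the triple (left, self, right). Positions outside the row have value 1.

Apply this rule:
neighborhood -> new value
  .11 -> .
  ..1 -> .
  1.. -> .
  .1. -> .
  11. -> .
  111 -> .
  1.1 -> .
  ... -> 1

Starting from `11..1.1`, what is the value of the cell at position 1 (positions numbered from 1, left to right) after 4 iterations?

.......
.11111.
.......  (repeats iteration 1; period 2)
iteration 4: .11111.
position 1 holds .

.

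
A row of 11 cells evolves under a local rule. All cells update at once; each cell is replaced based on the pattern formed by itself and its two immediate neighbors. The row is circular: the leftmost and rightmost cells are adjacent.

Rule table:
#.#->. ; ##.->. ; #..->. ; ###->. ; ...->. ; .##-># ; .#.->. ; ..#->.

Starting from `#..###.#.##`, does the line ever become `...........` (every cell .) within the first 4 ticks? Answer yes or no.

tick 1: ...#.....#.
tick 2: ...........
all cells are . at tick 2

yes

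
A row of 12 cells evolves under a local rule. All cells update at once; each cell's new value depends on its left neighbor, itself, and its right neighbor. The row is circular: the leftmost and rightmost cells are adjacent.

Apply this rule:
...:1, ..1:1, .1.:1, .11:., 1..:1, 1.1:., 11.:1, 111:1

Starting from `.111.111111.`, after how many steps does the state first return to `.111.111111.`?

12

step 1: 1.11..111111
step 2: 1..111.11111
step 3: 111.11..1111
step 4: 111..111.111
step 5: 11111.11..11
step 6: 11111..111.1
step 7: 1111111.11..
step 8: .111111..111
step 9: ..1111111.11
step 10: 11.111111..1
step 11: 11..1111111.
step 12: .111.111111.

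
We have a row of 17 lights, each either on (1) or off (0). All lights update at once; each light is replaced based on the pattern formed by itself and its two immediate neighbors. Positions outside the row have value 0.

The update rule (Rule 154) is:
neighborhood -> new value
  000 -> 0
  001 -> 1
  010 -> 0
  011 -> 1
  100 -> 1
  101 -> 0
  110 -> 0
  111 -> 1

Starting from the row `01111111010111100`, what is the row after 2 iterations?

11111110000111010
11111101001110001

11111101001110001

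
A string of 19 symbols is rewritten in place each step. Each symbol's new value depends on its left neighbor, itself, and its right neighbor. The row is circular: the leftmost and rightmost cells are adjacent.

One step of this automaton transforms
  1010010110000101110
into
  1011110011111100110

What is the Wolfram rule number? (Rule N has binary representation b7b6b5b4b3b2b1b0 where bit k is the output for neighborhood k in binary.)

position 16: 111 → 1  (bit 7 = 1)
position 8: 110 → 1  (bit 6 = 1)
position 1: 101 → 0  (bit 5 = 0)
position 3: 100 → 1  (bit 4 = 1)
position 7: 011 → 0  (bit 3 = 0)
position 0: 010 → 1  (bit 2 = 1)
position 4: 001 → 1  (bit 1 = 1)
position 10: 000 → 1  (bit 0 = 1)
bits b7..b0 = 11010111 = 215

215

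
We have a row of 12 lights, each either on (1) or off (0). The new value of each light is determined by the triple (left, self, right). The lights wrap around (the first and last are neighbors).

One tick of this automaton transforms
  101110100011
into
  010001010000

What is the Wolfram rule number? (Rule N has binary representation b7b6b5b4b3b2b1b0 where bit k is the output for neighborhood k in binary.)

position 3: 111 → 0  (bit 7 = 0)
position 0: 110 → 0  (bit 6 = 0)
position 1: 101 → 1  (bit 5 = 1)
position 7: 100 → 1  (bit 4 = 1)
position 2: 011 → 0  (bit 3 = 0)
position 6: 010 → 0  (bit 2 = 0)
position 9: 001 → 0  (bit 1 = 0)
position 8: 000 → 0  (bit 0 = 0)
bits b7..b0 = 00110000 = 48

48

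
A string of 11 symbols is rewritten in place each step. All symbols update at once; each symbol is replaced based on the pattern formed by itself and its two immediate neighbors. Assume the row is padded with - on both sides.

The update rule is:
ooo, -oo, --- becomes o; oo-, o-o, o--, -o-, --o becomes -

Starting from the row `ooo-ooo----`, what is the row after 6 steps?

o---o-oo--o

step 1: oo--oo--ooo
step 2: o---o---oo-
step 3: --o---o-o--
step 4: o---o-----o
step 5: --o---ooo--
step 6: o---o-oo--o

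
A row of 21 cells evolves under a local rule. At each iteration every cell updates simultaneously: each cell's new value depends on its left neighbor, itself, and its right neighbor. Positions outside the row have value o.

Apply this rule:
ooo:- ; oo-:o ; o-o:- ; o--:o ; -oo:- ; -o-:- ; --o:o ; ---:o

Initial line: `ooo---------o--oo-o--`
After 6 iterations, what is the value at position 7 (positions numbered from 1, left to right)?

-

--oooooooooo-oo-o--oo
oo---------o--o--oo--
-oooooooooo-oo-oo-ooo
----------o--o--o----
oooooooooo-oo-oo-oooo
---------o--o--o-----
position 7 holds -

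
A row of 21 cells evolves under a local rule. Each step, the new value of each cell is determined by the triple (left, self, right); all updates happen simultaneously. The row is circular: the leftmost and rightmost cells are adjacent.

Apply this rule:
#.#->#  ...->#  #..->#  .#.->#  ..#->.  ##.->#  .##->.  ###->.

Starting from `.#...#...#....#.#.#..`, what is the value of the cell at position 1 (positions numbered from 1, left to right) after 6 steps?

step 1: .###.###.####.#######
step 2: #..##..##...##......#
step 3: ##..##..###..######..
step 4: .##..##...##......##.
step 5: ..##..###..######..##
step 6: #..##...##......##..#
position 1 holds #

#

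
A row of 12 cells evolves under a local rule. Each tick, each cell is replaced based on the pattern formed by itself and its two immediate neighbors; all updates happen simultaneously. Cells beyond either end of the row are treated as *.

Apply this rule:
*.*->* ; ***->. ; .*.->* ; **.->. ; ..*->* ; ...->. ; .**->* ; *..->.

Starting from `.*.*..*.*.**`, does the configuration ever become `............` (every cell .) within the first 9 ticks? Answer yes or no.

****.******.
....**.....*
...**.....**
..**.....**.
.**.....**.*
**.....**.**
......**.**.
.....**.**.*
....**.**.**
tick 9 is ....**.**.**, still not uniform .

no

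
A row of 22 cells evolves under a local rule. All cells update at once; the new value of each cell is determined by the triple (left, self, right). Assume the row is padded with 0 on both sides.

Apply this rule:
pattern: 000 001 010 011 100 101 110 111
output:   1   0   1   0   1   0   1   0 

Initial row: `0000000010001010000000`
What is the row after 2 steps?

1111111011101011111111
0000001000101000000001

0000001000101000000001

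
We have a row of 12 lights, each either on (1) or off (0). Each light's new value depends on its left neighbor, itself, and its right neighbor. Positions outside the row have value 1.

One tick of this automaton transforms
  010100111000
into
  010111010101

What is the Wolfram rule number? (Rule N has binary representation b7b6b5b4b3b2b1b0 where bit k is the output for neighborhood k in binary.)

position 7: 111 → 1  (bit 7 = 1)
position 8: 110 → 0  (bit 6 = 0)
position 0: 101 → 0  (bit 5 = 0)
position 4: 100 → 1  (bit 4 = 1)
position 6: 011 → 0  (bit 3 = 0)
position 1: 010 → 1  (bit 2 = 1)
position 5: 001 → 1  (bit 1 = 1)
position 10: 000 → 0  (bit 0 = 0)
bits b7..b0 = 10010110 = 150

150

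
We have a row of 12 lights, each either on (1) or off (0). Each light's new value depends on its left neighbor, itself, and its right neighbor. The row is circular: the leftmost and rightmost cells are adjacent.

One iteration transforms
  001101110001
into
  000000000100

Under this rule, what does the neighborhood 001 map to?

At position 1 the neighborhood is 001; the next row has 0 there.

0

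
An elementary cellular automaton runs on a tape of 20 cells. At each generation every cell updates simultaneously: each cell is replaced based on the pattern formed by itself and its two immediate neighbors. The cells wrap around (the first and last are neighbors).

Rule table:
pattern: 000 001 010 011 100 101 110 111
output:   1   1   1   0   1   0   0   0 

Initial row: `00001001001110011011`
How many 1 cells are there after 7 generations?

generation 1: 11111111110001100000
generation 2: 00000000001110011111
generation 3: 11111111110001100000  (repeats generation 1; period 2)
generation 7: 11111111110001100000
count of 1: 12

12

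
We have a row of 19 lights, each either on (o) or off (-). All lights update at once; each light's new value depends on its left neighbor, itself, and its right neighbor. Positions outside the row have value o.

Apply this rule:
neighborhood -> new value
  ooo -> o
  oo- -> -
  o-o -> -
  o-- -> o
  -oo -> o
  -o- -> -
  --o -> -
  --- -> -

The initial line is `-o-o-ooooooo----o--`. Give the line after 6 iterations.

iteration 1: -----oooooo-o----o-
iteration 2: o----ooooo---o-----
iteration 3: -o---oooo-o---o----
iteration 4: --o--ooo---o---o---
iteration 5: o--o-oo-o---o---o--
iteration 6: -o---o---o---o---o-

-o---o---o---o---o-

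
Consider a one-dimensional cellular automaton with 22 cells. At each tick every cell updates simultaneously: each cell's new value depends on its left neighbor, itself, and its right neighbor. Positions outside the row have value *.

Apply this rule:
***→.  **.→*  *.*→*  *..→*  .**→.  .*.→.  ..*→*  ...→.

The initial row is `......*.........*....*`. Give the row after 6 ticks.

..**.**.*.*.*.*.*.*.**

*....*.*.......*.*..*.
**..*.*.*.....*.*.**.*
.***.*.*.*...*.*.*.**.
*..**.*.*.*.*.*.*.*.**
***.**.*.*.*.*.*.*.*..
..**.**.*.*.*.*.*.*.**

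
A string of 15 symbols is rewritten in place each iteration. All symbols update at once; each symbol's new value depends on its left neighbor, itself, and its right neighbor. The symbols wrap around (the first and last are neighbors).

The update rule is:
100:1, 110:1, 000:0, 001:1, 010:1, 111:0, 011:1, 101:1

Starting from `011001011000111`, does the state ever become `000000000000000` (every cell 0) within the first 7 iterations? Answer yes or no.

iteration 1: 111111111101101
iteration 2: 000000000111111
iteration 3: 100000001100001
iteration 4: 110000011110011
iteration 5: 011000110011110
iteration 6: 111101111110011
iteration 7: 000111000011110
iteration 7 is 000111000011110, still not uniform 0

no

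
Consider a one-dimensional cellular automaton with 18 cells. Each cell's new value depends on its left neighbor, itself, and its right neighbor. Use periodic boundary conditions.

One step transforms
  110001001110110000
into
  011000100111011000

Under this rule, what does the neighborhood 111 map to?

1

At position 9 the neighborhood is 111; the next row has 1 there.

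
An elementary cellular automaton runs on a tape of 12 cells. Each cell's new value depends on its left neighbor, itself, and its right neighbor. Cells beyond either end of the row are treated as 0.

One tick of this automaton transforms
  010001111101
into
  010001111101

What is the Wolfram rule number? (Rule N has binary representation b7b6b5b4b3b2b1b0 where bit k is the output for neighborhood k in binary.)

204

position 6: 111 → 1  (bit 7 = 1)
position 9: 110 → 1  (bit 6 = 1)
position 10: 101 → 0  (bit 5 = 0)
position 2: 100 → 0  (bit 4 = 0)
position 5: 011 → 1  (bit 3 = 1)
position 1: 010 → 1  (bit 2 = 1)
position 0: 001 → 0  (bit 1 = 0)
position 3: 000 → 0  (bit 0 = 0)
bits b7..b0 = 11001100 = 204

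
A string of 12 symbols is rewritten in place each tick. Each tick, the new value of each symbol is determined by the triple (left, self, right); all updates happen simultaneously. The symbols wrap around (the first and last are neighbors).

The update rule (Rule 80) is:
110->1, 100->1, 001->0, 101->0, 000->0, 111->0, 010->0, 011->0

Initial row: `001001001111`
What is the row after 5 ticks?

000110010010

100100100001
110010010000
011001001000
001100100100
000110010010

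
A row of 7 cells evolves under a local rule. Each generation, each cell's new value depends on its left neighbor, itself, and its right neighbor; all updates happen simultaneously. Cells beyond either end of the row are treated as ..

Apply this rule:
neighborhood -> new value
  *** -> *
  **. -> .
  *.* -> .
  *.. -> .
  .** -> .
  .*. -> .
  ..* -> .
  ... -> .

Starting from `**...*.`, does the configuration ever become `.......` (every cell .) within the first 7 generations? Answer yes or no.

yes

generation 1: .......
all cells are . at generation 1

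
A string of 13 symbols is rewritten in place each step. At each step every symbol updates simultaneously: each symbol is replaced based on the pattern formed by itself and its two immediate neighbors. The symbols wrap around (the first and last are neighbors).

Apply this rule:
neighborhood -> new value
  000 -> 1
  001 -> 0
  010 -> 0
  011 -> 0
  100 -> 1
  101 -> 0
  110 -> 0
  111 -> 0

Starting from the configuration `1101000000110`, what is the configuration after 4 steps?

0000111110000
1110000001111
0001111100000
1100000011111

1100000011111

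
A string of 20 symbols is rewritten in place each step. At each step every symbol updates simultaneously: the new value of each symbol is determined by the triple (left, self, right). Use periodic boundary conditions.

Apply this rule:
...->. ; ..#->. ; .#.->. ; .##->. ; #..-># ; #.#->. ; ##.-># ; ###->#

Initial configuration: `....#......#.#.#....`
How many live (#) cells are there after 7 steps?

2

.....#..........#...
......#..........#..
.......#..........#.
........#..........#
#........#..........
.#........#.........
..#........#........
count of #: 2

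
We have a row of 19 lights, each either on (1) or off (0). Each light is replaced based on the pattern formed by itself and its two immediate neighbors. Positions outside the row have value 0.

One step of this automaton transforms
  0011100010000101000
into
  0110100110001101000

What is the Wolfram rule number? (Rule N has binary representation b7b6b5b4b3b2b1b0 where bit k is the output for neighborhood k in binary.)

position 3: 111 → 0  (bit 7 = 0)
position 4: 110 → 1  (bit 6 = 1)
position 14: 101 → 0  (bit 5 = 0)
position 5: 100 → 0  (bit 4 = 0)
position 2: 011 → 1  (bit 3 = 1)
position 8: 010 → 1  (bit 2 = 1)
position 1: 001 → 1  (bit 1 = 1)
position 0: 000 → 0  (bit 0 = 0)
bits b7..b0 = 01001110 = 78

78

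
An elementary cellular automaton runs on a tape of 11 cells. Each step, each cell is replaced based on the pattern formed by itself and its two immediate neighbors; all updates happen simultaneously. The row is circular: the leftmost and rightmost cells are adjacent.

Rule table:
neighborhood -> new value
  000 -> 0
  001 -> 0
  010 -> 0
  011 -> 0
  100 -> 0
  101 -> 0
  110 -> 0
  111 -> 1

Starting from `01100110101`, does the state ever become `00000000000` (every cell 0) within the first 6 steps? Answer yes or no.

step 1: 00000000000
all cells are 0 at step 1

yes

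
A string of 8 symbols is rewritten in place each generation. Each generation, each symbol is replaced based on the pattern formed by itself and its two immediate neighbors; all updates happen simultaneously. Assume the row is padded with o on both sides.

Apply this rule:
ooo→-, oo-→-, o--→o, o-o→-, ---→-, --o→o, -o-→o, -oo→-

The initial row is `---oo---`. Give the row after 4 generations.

--o--o--

o-o--o-o
--oooo--
oo----oo
--o--o--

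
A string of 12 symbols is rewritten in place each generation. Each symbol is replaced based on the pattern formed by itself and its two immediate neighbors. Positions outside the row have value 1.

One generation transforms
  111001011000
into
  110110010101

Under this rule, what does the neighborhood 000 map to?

At position 10 the neighborhood is 000; the next row has 0 there.

0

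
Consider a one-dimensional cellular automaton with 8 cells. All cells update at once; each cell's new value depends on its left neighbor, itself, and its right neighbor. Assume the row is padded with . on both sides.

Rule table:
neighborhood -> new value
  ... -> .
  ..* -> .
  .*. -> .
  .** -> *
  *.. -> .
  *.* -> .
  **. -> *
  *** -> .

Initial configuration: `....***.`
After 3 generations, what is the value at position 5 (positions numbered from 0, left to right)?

.

....*.*.
........
........
position 5 holds .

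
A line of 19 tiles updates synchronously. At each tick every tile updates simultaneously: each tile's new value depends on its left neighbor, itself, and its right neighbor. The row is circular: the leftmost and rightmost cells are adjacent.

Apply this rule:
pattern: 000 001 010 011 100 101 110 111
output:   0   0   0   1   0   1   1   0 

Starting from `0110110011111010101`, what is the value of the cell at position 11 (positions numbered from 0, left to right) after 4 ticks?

0

1111110010001101010
1000010000001110101
1000000000001011011
1000000000000111110
position 11 holds 0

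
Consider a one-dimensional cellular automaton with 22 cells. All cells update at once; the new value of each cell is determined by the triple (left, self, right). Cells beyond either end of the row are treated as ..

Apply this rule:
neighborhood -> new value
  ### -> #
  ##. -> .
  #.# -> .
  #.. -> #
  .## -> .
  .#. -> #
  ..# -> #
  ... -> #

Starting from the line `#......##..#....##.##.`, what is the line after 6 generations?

.##.##.##.############

#######..#######.....#
.#####.##.#####.######
#.###......###...####.
#..#.######.#.###.##.#
####..####..#..#.....#
.##.##.##.############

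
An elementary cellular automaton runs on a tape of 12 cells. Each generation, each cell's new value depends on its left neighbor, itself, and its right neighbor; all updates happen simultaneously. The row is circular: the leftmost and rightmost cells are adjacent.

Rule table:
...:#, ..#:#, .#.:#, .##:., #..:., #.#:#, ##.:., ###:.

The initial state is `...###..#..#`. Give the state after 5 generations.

##.##....##.

generation 1: .##....##.##
generation 2: #...###..#..
generation 3: #.##....##.#
generation 4: .#...###..#.
generation 5: ##.##....##.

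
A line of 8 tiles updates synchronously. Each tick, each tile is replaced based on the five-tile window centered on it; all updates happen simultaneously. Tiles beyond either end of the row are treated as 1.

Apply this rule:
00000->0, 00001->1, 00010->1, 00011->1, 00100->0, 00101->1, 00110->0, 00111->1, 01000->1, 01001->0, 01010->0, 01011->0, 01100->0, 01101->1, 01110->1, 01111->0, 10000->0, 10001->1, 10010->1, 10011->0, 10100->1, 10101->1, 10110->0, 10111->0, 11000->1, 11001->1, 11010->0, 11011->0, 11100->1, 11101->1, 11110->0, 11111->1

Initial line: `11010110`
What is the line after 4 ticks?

tick 1: 01010010
tick 2: 01010110
tick 3: 01010010  (repeats tick 1; period 2)
tick 4: 01010110

01010110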